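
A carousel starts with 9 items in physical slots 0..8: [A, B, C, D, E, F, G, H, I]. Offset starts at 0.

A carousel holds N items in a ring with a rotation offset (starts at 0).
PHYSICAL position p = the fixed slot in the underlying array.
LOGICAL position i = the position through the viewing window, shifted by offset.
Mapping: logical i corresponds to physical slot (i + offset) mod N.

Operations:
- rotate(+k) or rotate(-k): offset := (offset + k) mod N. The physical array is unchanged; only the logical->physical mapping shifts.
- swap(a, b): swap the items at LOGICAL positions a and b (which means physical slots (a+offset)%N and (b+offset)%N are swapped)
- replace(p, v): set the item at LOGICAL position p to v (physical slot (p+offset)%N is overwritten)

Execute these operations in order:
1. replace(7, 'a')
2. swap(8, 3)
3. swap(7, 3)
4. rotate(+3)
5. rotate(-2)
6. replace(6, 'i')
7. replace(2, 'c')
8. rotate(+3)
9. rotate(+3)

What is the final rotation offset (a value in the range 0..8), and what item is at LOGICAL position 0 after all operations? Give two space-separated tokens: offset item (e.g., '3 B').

Answer: 7 i

Derivation:
After op 1 (replace(7, 'a')): offset=0, physical=[A,B,C,D,E,F,G,a,I], logical=[A,B,C,D,E,F,G,a,I]
After op 2 (swap(8, 3)): offset=0, physical=[A,B,C,I,E,F,G,a,D], logical=[A,B,C,I,E,F,G,a,D]
After op 3 (swap(7, 3)): offset=0, physical=[A,B,C,a,E,F,G,I,D], logical=[A,B,C,a,E,F,G,I,D]
After op 4 (rotate(+3)): offset=3, physical=[A,B,C,a,E,F,G,I,D], logical=[a,E,F,G,I,D,A,B,C]
After op 5 (rotate(-2)): offset=1, physical=[A,B,C,a,E,F,G,I,D], logical=[B,C,a,E,F,G,I,D,A]
After op 6 (replace(6, 'i')): offset=1, physical=[A,B,C,a,E,F,G,i,D], logical=[B,C,a,E,F,G,i,D,A]
After op 7 (replace(2, 'c')): offset=1, physical=[A,B,C,c,E,F,G,i,D], logical=[B,C,c,E,F,G,i,D,A]
After op 8 (rotate(+3)): offset=4, physical=[A,B,C,c,E,F,G,i,D], logical=[E,F,G,i,D,A,B,C,c]
After op 9 (rotate(+3)): offset=7, physical=[A,B,C,c,E,F,G,i,D], logical=[i,D,A,B,C,c,E,F,G]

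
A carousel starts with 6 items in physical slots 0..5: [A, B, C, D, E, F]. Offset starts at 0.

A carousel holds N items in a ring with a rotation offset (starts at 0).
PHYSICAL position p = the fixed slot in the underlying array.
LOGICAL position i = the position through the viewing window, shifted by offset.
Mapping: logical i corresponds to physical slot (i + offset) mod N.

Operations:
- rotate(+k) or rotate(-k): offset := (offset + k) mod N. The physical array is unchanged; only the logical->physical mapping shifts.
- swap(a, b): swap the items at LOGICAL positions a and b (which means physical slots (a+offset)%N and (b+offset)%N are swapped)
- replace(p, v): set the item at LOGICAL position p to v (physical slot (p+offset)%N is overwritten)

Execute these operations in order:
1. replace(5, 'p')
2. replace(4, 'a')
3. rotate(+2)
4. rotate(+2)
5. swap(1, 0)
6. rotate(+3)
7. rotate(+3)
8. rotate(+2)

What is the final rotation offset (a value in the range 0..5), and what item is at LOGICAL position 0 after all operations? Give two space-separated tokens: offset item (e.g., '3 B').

After op 1 (replace(5, 'p')): offset=0, physical=[A,B,C,D,E,p], logical=[A,B,C,D,E,p]
After op 2 (replace(4, 'a')): offset=0, physical=[A,B,C,D,a,p], logical=[A,B,C,D,a,p]
After op 3 (rotate(+2)): offset=2, physical=[A,B,C,D,a,p], logical=[C,D,a,p,A,B]
After op 4 (rotate(+2)): offset=4, physical=[A,B,C,D,a,p], logical=[a,p,A,B,C,D]
After op 5 (swap(1, 0)): offset=4, physical=[A,B,C,D,p,a], logical=[p,a,A,B,C,D]
After op 6 (rotate(+3)): offset=1, physical=[A,B,C,D,p,a], logical=[B,C,D,p,a,A]
After op 7 (rotate(+3)): offset=4, physical=[A,B,C,D,p,a], logical=[p,a,A,B,C,D]
After op 8 (rotate(+2)): offset=0, physical=[A,B,C,D,p,a], logical=[A,B,C,D,p,a]

Answer: 0 A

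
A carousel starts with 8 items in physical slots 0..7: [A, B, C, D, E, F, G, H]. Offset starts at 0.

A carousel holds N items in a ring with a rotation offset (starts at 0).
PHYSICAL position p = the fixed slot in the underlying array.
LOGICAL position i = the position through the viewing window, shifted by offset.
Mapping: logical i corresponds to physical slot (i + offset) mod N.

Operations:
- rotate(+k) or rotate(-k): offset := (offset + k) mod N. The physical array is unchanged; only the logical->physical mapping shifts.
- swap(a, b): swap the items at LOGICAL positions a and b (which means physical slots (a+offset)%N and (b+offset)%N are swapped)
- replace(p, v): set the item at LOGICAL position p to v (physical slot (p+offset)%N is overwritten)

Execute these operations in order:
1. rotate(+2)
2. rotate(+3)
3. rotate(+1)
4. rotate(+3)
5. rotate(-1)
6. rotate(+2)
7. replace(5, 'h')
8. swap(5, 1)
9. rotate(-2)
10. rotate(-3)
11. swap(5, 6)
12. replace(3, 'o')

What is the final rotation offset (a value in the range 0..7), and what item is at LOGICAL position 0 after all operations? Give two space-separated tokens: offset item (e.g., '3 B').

After op 1 (rotate(+2)): offset=2, physical=[A,B,C,D,E,F,G,H], logical=[C,D,E,F,G,H,A,B]
After op 2 (rotate(+3)): offset=5, physical=[A,B,C,D,E,F,G,H], logical=[F,G,H,A,B,C,D,E]
After op 3 (rotate(+1)): offset=6, physical=[A,B,C,D,E,F,G,H], logical=[G,H,A,B,C,D,E,F]
After op 4 (rotate(+3)): offset=1, physical=[A,B,C,D,E,F,G,H], logical=[B,C,D,E,F,G,H,A]
After op 5 (rotate(-1)): offset=0, physical=[A,B,C,D,E,F,G,H], logical=[A,B,C,D,E,F,G,H]
After op 6 (rotate(+2)): offset=2, physical=[A,B,C,D,E,F,G,H], logical=[C,D,E,F,G,H,A,B]
After op 7 (replace(5, 'h')): offset=2, physical=[A,B,C,D,E,F,G,h], logical=[C,D,E,F,G,h,A,B]
After op 8 (swap(5, 1)): offset=2, physical=[A,B,C,h,E,F,G,D], logical=[C,h,E,F,G,D,A,B]
After op 9 (rotate(-2)): offset=0, physical=[A,B,C,h,E,F,G,D], logical=[A,B,C,h,E,F,G,D]
After op 10 (rotate(-3)): offset=5, physical=[A,B,C,h,E,F,G,D], logical=[F,G,D,A,B,C,h,E]
After op 11 (swap(5, 6)): offset=5, physical=[A,B,h,C,E,F,G,D], logical=[F,G,D,A,B,h,C,E]
After op 12 (replace(3, 'o')): offset=5, physical=[o,B,h,C,E,F,G,D], logical=[F,G,D,o,B,h,C,E]

Answer: 5 F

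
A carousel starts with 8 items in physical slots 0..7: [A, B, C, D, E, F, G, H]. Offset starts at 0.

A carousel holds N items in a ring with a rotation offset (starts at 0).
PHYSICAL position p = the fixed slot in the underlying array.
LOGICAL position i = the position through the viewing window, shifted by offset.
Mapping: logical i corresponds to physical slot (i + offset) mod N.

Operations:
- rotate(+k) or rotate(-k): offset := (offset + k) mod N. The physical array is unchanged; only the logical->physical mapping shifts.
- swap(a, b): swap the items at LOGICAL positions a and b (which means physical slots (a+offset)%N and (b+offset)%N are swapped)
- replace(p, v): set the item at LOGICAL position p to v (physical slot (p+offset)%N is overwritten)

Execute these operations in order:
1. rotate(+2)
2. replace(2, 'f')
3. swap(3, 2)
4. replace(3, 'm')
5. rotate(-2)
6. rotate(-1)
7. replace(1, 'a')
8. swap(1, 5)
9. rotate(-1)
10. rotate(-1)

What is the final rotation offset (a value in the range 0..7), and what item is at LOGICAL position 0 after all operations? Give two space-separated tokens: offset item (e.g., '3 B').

After op 1 (rotate(+2)): offset=2, physical=[A,B,C,D,E,F,G,H], logical=[C,D,E,F,G,H,A,B]
After op 2 (replace(2, 'f')): offset=2, physical=[A,B,C,D,f,F,G,H], logical=[C,D,f,F,G,H,A,B]
After op 3 (swap(3, 2)): offset=2, physical=[A,B,C,D,F,f,G,H], logical=[C,D,F,f,G,H,A,B]
After op 4 (replace(3, 'm')): offset=2, physical=[A,B,C,D,F,m,G,H], logical=[C,D,F,m,G,H,A,B]
After op 5 (rotate(-2)): offset=0, physical=[A,B,C,D,F,m,G,H], logical=[A,B,C,D,F,m,G,H]
After op 6 (rotate(-1)): offset=7, physical=[A,B,C,D,F,m,G,H], logical=[H,A,B,C,D,F,m,G]
After op 7 (replace(1, 'a')): offset=7, physical=[a,B,C,D,F,m,G,H], logical=[H,a,B,C,D,F,m,G]
After op 8 (swap(1, 5)): offset=7, physical=[F,B,C,D,a,m,G,H], logical=[H,F,B,C,D,a,m,G]
After op 9 (rotate(-1)): offset=6, physical=[F,B,C,D,a,m,G,H], logical=[G,H,F,B,C,D,a,m]
After op 10 (rotate(-1)): offset=5, physical=[F,B,C,D,a,m,G,H], logical=[m,G,H,F,B,C,D,a]

Answer: 5 m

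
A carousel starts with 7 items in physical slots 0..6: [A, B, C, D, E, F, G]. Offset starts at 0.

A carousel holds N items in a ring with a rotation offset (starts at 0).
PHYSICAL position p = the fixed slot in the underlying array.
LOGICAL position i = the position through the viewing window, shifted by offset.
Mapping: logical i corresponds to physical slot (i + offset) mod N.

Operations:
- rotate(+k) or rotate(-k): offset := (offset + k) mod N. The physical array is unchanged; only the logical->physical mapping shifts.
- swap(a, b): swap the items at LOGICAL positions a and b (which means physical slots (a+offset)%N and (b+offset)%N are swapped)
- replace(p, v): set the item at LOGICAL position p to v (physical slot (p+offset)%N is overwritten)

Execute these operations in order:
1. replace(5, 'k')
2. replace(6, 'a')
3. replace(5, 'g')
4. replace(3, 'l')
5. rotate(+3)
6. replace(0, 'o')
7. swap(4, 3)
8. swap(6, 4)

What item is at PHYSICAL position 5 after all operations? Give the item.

After op 1 (replace(5, 'k')): offset=0, physical=[A,B,C,D,E,k,G], logical=[A,B,C,D,E,k,G]
After op 2 (replace(6, 'a')): offset=0, physical=[A,B,C,D,E,k,a], logical=[A,B,C,D,E,k,a]
After op 3 (replace(5, 'g')): offset=0, physical=[A,B,C,D,E,g,a], logical=[A,B,C,D,E,g,a]
After op 4 (replace(3, 'l')): offset=0, physical=[A,B,C,l,E,g,a], logical=[A,B,C,l,E,g,a]
After op 5 (rotate(+3)): offset=3, physical=[A,B,C,l,E,g,a], logical=[l,E,g,a,A,B,C]
After op 6 (replace(0, 'o')): offset=3, physical=[A,B,C,o,E,g,a], logical=[o,E,g,a,A,B,C]
After op 7 (swap(4, 3)): offset=3, physical=[a,B,C,o,E,g,A], logical=[o,E,g,A,a,B,C]
After op 8 (swap(6, 4)): offset=3, physical=[C,B,a,o,E,g,A], logical=[o,E,g,A,C,B,a]

Answer: g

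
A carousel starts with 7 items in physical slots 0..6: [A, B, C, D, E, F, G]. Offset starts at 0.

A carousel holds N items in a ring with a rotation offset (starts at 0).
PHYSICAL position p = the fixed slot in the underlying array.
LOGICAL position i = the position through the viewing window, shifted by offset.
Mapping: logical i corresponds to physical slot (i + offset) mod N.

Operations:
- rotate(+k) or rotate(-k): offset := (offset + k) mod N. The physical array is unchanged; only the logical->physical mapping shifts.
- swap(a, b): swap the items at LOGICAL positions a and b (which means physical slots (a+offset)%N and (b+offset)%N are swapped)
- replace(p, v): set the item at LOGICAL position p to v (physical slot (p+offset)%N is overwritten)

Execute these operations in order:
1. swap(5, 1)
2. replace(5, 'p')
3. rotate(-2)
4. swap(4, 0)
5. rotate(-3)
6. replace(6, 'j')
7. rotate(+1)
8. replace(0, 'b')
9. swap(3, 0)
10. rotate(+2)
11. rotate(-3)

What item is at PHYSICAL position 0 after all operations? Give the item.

After op 1 (swap(5, 1)): offset=0, physical=[A,F,C,D,E,B,G], logical=[A,F,C,D,E,B,G]
After op 2 (replace(5, 'p')): offset=0, physical=[A,F,C,D,E,p,G], logical=[A,F,C,D,E,p,G]
After op 3 (rotate(-2)): offset=5, physical=[A,F,C,D,E,p,G], logical=[p,G,A,F,C,D,E]
After op 4 (swap(4, 0)): offset=5, physical=[A,F,p,D,E,C,G], logical=[C,G,A,F,p,D,E]
After op 5 (rotate(-3)): offset=2, physical=[A,F,p,D,E,C,G], logical=[p,D,E,C,G,A,F]
After op 6 (replace(6, 'j')): offset=2, physical=[A,j,p,D,E,C,G], logical=[p,D,E,C,G,A,j]
After op 7 (rotate(+1)): offset=3, physical=[A,j,p,D,E,C,G], logical=[D,E,C,G,A,j,p]
After op 8 (replace(0, 'b')): offset=3, physical=[A,j,p,b,E,C,G], logical=[b,E,C,G,A,j,p]
After op 9 (swap(3, 0)): offset=3, physical=[A,j,p,G,E,C,b], logical=[G,E,C,b,A,j,p]
After op 10 (rotate(+2)): offset=5, physical=[A,j,p,G,E,C,b], logical=[C,b,A,j,p,G,E]
After op 11 (rotate(-3)): offset=2, physical=[A,j,p,G,E,C,b], logical=[p,G,E,C,b,A,j]

Answer: A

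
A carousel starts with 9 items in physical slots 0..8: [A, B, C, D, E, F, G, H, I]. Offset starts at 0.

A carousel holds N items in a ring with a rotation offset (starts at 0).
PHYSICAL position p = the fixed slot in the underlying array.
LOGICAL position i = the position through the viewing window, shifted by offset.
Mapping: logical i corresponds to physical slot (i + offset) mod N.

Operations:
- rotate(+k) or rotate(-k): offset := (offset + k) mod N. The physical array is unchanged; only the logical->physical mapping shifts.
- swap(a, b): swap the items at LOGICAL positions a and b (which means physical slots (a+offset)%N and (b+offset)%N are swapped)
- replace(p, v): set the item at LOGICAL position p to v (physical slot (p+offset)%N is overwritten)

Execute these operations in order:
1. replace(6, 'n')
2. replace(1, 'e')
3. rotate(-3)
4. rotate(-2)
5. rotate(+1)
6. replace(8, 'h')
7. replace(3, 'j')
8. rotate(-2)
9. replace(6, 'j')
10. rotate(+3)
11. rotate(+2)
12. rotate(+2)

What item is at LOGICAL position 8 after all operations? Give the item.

Answer: j

Derivation:
After op 1 (replace(6, 'n')): offset=0, physical=[A,B,C,D,E,F,n,H,I], logical=[A,B,C,D,E,F,n,H,I]
After op 2 (replace(1, 'e')): offset=0, physical=[A,e,C,D,E,F,n,H,I], logical=[A,e,C,D,E,F,n,H,I]
After op 3 (rotate(-3)): offset=6, physical=[A,e,C,D,E,F,n,H,I], logical=[n,H,I,A,e,C,D,E,F]
After op 4 (rotate(-2)): offset=4, physical=[A,e,C,D,E,F,n,H,I], logical=[E,F,n,H,I,A,e,C,D]
After op 5 (rotate(+1)): offset=5, physical=[A,e,C,D,E,F,n,H,I], logical=[F,n,H,I,A,e,C,D,E]
After op 6 (replace(8, 'h')): offset=5, physical=[A,e,C,D,h,F,n,H,I], logical=[F,n,H,I,A,e,C,D,h]
After op 7 (replace(3, 'j')): offset=5, physical=[A,e,C,D,h,F,n,H,j], logical=[F,n,H,j,A,e,C,D,h]
After op 8 (rotate(-2)): offset=3, physical=[A,e,C,D,h,F,n,H,j], logical=[D,h,F,n,H,j,A,e,C]
After op 9 (replace(6, 'j')): offset=3, physical=[j,e,C,D,h,F,n,H,j], logical=[D,h,F,n,H,j,j,e,C]
After op 10 (rotate(+3)): offset=6, physical=[j,e,C,D,h,F,n,H,j], logical=[n,H,j,j,e,C,D,h,F]
After op 11 (rotate(+2)): offset=8, physical=[j,e,C,D,h,F,n,H,j], logical=[j,j,e,C,D,h,F,n,H]
After op 12 (rotate(+2)): offset=1, physical=[j,e,C,D,h,F,n,H,j], logical=[e,C,D,h,F,n,H,j,j]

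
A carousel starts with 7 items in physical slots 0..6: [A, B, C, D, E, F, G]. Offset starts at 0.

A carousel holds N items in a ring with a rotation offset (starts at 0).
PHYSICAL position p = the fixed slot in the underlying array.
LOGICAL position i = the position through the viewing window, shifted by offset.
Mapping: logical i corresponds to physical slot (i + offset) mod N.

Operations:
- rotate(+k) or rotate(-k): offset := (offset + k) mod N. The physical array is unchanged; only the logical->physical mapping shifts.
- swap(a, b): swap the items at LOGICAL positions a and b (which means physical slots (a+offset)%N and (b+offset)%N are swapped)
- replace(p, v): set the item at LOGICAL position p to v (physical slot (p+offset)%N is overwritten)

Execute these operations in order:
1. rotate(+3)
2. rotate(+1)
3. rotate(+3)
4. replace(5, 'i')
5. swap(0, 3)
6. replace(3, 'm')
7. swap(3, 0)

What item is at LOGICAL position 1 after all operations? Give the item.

After op 1 (rotate(+3)): offset=3, physical=[A,B,C,D,E,F,G], logical=[D,E,F,G,A,B,C]
After op 2 (rotate(+1)): offset=4, physical=[A,B,C,D,E,F,G], logical=[E,F,G,A,B,C,D]
After op 3 (rotate(+3)): offset=0, physical=[A,B,C,D,E,F,G], logical=[A,B,C,D,E,F,G]
After op 4 (replace(5, 'i')): offset=0, physical=[A,B,C,D,E,i,G], logical=[A,B,C,D,E,i,G]
After op 5 (swap(0, 3)): offset=0, physical=[D,B,C,A,E,i,G], logical=[D,B,C,A,E,i,G]
After op 6 (replace(3, 'm')): offset=0, physical=[D,B,C,m,E,i,G], logical=[D,B,C,m,E,i,G]
After op 7 (swap(3, 0)): offset=0, physical=[m,B,C,D,E,i,G], logical=[m,B,C,D,E,i,G]

Answer: B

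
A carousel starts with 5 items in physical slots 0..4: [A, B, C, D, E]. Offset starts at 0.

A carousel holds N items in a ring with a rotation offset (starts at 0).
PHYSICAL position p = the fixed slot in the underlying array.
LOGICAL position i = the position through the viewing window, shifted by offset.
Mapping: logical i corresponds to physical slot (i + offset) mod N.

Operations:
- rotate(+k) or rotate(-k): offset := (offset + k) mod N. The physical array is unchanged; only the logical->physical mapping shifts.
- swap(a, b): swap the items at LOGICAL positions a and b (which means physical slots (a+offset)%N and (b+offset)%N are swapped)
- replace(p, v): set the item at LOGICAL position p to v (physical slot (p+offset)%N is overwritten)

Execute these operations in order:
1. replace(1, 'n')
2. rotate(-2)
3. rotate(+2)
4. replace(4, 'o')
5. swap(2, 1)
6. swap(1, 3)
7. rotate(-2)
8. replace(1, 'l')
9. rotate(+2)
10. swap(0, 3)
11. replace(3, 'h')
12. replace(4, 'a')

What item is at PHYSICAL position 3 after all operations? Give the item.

Answer: h

Derivation:
After op 1 (replace(1, 'n')): offset=0, physical=[A,n,C,D,E], logical=[A,n,C,D,E]
After op 2 (rotate(-2)): offset=3, physical=[A,n,C,D,E], logical=[D,E,A,n,C]
After op 3 (rotate(+2)): offset=0, physical=[A,n,C,D,E], logical=[A,n,C,D,E]
After op 4 (replace(4, 'o')): offset=0, physical=[A,n,C,D,o], logical=[A,n,C,D,o]
After op 5 (swap(2, 1)): offset=0, physical=[A,C,n,D,o], logical=[A,C,n,D,o]
After op 6 (swap(1, 3)): offset=0, physical=[A,D,n,C,o], logical=[A,D,n,C,o]
After op 7 (rotate(-2)): offset=3, physical=[A,D,n,C,o], logical=[C,o,A,D,n]
After op 8 (replace(1, 'l')): offset=3, physical=[A,D,n,C,l], logical=[C,l,A,D,n]
After op 9 (rotate(+2)): offset=0, physical=[A,D,n,C,l], logical=[A,D,n,C,l]
After op 10 (swap(0, 3)): offset=0, physical=[C,D,n,A,l], logical=[C,D,n,A,l]
After op 11 (replace(3, 'h')): offset=0, physical=[C,D,n,h,l], logical=[C,D,n,h,l]
After op 12 (replace(4, 'a')): offset=0, physical=[C,D,n,h,a], logical=[C,D,n,h,a]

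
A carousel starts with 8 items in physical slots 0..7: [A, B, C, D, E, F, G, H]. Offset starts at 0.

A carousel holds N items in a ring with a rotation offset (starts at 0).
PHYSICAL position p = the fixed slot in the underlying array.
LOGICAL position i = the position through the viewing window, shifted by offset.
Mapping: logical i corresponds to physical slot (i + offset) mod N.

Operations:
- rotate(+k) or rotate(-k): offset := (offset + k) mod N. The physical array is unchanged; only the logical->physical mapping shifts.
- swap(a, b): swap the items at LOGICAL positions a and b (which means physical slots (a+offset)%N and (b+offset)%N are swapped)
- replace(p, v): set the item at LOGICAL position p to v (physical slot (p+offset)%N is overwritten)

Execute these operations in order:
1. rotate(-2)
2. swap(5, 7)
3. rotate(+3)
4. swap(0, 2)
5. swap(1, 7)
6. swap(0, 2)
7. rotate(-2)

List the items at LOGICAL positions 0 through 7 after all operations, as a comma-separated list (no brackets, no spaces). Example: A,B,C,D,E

Answer: H,C,B,A,F,E,D,G

Derivation:
After op 1 (rotate(-2)): offset=6, physical=[A,B,C,D,E,F,G,H], logical=[G,H,A,B,C,D,E,F]
After op 2 (swap(5, 7)): offset=6, physical=[A,B,C,F,E,D,G,H], logical=[G,H,A,B,C,F,E,D]
After op 3 (rotate(+3)): offset=1, physical=[A,B,C,F,E,D,G,H], logical=[B,C,F,E,D,G,H,A]
After op 4 (swap(0, 2)): offset=1, physical=[A,F,C,B,E,D,G,H], logical=[F,C,B,E,D,G,H,A]
After op 5 (swap(1, 7)): offset=1, physical=[C,F,A,B,E,D,G,H], logical=[F,A,B,E,D,G,H,C]
After op 6 (swap(0, 2)): offset=1, physical=[C,B,A,F,E,D,G,H], logical=[B,A,F,E,D,G,H,C]
After op 7 (rotate(-2)): offset=7, physical=[C,B,A,F,E,D,G,H], logical=[H,C,B,A,F,E,D,G]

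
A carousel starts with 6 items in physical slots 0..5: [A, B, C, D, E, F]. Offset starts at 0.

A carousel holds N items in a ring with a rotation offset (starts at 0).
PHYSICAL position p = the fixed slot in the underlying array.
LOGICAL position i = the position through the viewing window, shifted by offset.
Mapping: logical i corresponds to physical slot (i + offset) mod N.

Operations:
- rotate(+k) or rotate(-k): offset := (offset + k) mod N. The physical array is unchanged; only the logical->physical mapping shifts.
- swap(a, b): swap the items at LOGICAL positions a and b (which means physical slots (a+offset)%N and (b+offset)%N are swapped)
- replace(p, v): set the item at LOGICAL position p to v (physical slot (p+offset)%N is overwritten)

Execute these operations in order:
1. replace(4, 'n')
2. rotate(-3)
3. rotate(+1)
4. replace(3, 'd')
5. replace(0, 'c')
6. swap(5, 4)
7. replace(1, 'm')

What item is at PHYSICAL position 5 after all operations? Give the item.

Answer: m

Derivation:
After op 1 (replace(4, 'n')): offset=0, physical=[A,B,C,D,n,F], logical=[A,B,C,D,n,F]
After op 2 (rotate(-3)): offset=3, physical=[A,B,C,D,n,F], logical=[D,n,F,A,B,C]
After op 3 (rotate(+1)): offset=4, physical=[A,B,C,D,n,F], logical=[n,F,A,B,C,D]
After op 4 (replace(3, 'd')): offset=4, physical=[A,d,C,D,n,F], logical=[n,F,A,d,C,D]
After op 5 (replace(0, 'c')): offset=4, physical=[A,d,C,D,c,F], logical=[c,F,A,d,C,D]
After op 6 (swap(5, 4)): offset=4, physical=[A,d,D,C,c,F], logical=[c,F,A,d,D,C]
After op 7 (replace(1, 'm')): offset=4, physical=[A,d,D,C,c,m], logical=[c,m,A,d,D,C]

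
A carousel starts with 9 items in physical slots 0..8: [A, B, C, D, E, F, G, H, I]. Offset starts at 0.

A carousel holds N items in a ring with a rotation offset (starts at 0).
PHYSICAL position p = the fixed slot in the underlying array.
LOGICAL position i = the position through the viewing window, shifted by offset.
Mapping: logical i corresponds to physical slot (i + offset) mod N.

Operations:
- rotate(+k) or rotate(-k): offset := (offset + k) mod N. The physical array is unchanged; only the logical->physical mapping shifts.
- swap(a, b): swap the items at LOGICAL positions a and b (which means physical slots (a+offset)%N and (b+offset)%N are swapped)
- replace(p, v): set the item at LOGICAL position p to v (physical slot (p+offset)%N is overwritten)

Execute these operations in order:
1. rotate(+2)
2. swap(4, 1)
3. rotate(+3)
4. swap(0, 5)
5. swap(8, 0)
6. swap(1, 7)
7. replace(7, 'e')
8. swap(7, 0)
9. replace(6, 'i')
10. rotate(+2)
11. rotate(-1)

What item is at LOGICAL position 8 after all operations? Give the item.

After op 1 (rotate(+2)): offset=2, physical=[A,B,C,D,E,F,G,H,I], logical=[C,D,E,F,G,H,I,A,B]
After op 2 (swap(4, 1)): offset=2, physical=[A,B,C,G,E,F,D,H,I], logical=[C,G,E,F,D,H,I,A,B]
After op 3 (rotate(+3)): offset=5, physical=[A,B,C,G,E,F,D,H,I], logical=[F,D,H,I,A,B,C,G,E]
After op 4 (swap(0, 5)): offset=5, physical=[A,F,C,G,E,B,D,H,I], logical=[B,D,H,I,A,F,C,G,E]
After op 5 (swap(8, 0)): offset=5, physical=[A,F,C,G,B,E,D,H,I], logical=[E,D,H,I,A,F,C,G,B]
After op 6 (swap(1, 7)): offset=5, physical=[A,F,C,D,B,E,G,H,I], logical=[E,G,H,I,A,F,C,D,B]
After op 7 (replace(7, 'e')): offset=5, physical=[A,F,C,e,B,E,G,H,I], logical=[E,G,H,I,A,F,C,e,B]
After op 8 (swap(7, 0)): offset=5, physical=[A,F,C,E,B,e,G,H,I], logical=[e,G,H,I,A,F,C,E,B]
After op 9 (replace(6, 'i')): offset=5, physical=[A,F,i,E,B,e,G,H,I], logical=[e,G,H,I,A,F,i,E,B]
After op 10 (rotate(+2)): offset=7, physical=[A,F,i,E,B,e,G,H,I], logical=[H,I,A,F,i,E,B,e,G]
After op 11 (rotate(-1)): offset=6, physical=[A,F,i,E,B,e,G,H,I], logical=[G,H,I,A,F,i,E,B,e]

Answer: e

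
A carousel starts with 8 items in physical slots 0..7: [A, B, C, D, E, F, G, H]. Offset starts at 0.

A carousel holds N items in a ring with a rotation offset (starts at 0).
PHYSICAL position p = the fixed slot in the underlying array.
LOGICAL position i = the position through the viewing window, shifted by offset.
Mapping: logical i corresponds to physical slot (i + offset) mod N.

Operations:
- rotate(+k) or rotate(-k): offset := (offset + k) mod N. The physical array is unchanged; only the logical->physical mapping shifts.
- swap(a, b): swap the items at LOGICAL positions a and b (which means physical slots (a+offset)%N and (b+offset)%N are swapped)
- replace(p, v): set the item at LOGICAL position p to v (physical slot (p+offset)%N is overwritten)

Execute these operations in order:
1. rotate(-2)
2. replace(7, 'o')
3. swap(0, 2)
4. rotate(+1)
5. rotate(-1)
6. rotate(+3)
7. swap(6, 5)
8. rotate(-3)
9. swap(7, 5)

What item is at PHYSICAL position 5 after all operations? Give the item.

After op 1 (rotate(-2)): offset=6, physical=[A,B,C,D,E,F,G,H], logical=[G,H,A,B,C,D,E,F]
After op 2 (replace(7, 'o')): offset=6, physical=[A,B,C,D,E,o,G,H], logical=[G,H,A,B,C,D,E,o]
After op 3 (swap(0, 2)): offset=6, physical=[G,B,C,D,E,o,A,H], logical=[A,H,G,B,C,D,E,o]
After op 4 (rotate(+1)): offset=7, physical=[G,B,C,D,E,o,A,H], logical=[H,G,B,C,D,E,o,A]
After op 5 (rotate(-1)): offset=6, physical=[G,B,C,D,E,o,A,H], logical=[A,H,G,B,C,D,E,o]
After op 6 (rotate(+3)): offset=1, physical=[G,B,C,D,E,o,A,H], logical=[B,C,D,E,o,A,H,G]
After op 7 (swap(6, 5)): offset=1, physical=[G,B,C,D,E,o,H,A], logical=[B,C,D,E,o,H,A,G]
After op 8 (rotate(-3)): offset=6, physical=[G,B,C,D,E,o,H,A], logical=[H,A,G,B,C,D,E,o]
After op 9 (swap(7, 5)): offset=6, physical=[G,B,C,o,E,D,H,A], logical=[H,A,G,B,C,o,E,D]

Answer: D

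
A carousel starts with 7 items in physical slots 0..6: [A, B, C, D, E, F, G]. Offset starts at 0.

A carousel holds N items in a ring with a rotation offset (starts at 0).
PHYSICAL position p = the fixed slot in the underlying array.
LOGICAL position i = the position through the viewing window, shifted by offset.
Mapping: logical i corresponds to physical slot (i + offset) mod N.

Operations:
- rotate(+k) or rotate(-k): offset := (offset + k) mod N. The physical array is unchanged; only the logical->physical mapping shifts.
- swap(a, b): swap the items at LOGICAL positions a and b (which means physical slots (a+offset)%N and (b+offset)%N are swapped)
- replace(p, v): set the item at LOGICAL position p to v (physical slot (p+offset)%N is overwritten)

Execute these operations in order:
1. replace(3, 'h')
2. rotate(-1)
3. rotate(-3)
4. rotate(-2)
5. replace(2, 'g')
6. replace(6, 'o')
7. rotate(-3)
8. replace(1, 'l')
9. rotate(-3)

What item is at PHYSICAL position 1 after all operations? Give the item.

Answer: B

Derivation:
After op 1 (replace(3, 'h')): offset=0, physical=[A,B,C,h,E,F,G], logical=[A,B,C,h,E,F,G]
After op 2 (rotate(-1)): offset=6, physical=[A,B,C,h,E,F,G], logical=[G,A,B,C,h,E,F]
After op 3 (rotate(-3)): offset=3, physical=[A,B,C,h,E,F,G], logical=[h,E,F,G,A,B,C]
After op 4 (rotate(-2)): offset=1, physical=[A,B,C,h,E,F,G], logical=[B,C,h,E,F,G,A]
After op 5 (replace(2, 'g')): offset=1, physical=[A,B,C,g,E,F,G], logical=[B,C,g,E,F,G,A]
After op 6 (replace(6, 'o')): offset=1, physical=[o,B,C,g,E,F,G], logical=[B,C,g,E,F,G,o]
After op 7 (rotate(-3)): offset=5, physical=[o,B,C,g,E,F,G], logical=[F,G,o,B,C,g,E]
After op 8 (replace(1, 'l')): offset=5, physical=[o,B,C,g,E,F,l], logical=[F,l,o,B,C,g,E]
After op 9 (rotate(-3)): offset=2, physical=[o,B,C,g,E,F,l], logical=[C,g,E,F,l,o,B]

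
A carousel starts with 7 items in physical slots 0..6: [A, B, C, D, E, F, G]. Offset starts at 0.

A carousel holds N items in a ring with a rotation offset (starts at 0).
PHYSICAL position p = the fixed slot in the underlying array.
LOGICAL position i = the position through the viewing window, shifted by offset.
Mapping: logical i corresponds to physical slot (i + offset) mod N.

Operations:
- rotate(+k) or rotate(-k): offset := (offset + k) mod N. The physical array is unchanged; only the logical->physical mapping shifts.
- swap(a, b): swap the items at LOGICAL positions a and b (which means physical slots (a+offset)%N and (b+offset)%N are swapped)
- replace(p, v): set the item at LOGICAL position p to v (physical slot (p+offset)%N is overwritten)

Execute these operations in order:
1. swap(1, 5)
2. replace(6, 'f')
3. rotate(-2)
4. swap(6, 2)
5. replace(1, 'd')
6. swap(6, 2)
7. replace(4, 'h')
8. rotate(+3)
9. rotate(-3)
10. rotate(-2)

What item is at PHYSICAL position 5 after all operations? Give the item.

Answer: B

Derivation:
After op 1 (swap(1, 5)): offset=0, physical=[A,F,C,D,E,B,G], logical=[A,F,C,D,E,B,G]
After op 2 (replace(6, 'f')): offset=0, physical=[A,F,C,D,E,B,f], logical=[A,F,C,D,E,B,f]
After op 3 (rotate(-2)): offset=5, physical=[A,F,C,D,E,B,f], logical=[B,f,A,F,C,D,E]
After op 4 (swap(6, 2)): offset=5, physical=[E,F,C,D,A,B,f], logical=[B,f,E,F,C,D,A]
After op 5 (replace(1, 'd')): offset=5, physical=[E,F,C,D,A,B,d], logical=[B,d,E,F,C,D,A]
After op 6 (swap(6, 2)): offset=5, physical=[A,F,C,D,E,B,d], logical=[B,d,A,F,C,D,E]
After op 7 (replace(4, 'h')): offset=5, physical=[A,F,h,D,E,B,d], logical=[B,d,A,F,h,D,E]
After op 8 (rotate(+3)): offset=1, physical=[A,F,h,D,E,B,d], logical=[F,h,D,E,B,d,A]
After op 9 (rotate(-3)): offset=5, physical=[A,F,h,D,E,B,d], logical=[B,d,A,F,h,D,E]
After op 10 (rotate(-2)): offset=3, physical=[A,F,h,D,E,B,d], logical=[D,E,B,d,A,F,h]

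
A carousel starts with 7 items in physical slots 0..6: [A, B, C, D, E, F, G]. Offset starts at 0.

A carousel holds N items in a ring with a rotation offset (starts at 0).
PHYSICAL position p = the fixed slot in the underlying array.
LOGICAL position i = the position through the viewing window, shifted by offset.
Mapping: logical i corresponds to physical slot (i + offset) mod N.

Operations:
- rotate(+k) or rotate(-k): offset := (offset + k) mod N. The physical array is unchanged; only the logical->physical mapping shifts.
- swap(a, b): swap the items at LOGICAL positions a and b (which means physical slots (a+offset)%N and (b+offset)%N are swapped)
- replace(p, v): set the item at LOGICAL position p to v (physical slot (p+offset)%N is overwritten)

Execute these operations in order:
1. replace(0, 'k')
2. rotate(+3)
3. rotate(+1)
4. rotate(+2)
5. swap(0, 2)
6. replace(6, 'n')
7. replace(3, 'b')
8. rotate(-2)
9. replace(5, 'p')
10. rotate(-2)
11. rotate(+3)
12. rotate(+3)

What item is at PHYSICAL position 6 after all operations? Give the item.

Answer: B

Derivation:
After op 1 (replace(0, 'k')): offset=0, physical=[k,B,C,D,E,F,G], logical=[k,B,C,D,E,F,G]
After op 2 (rotate(+3)): offset=3, physical=[k,B,C,D,E,F,G], logical=[D,E,F,G,k,B,C]
After op 3 (rotate(+1)): offset=4, physical=[k,B,C,D,E,F,G], logical=[E,F,G,k,B,C,D]
After op 4 (rotate(+2)): offset=6, physical=[k,B,C,D,E,F,G], logical=[G,k,B,C,D,E,F]
After op 5 (swap(0, 2)): offset=6, physical=[k,G,C,D,E,F,B], logical=[B,k,G,C,D,E,F]
After op 6 (replace(6, 'n')): offset=6, physical=[k,G,C,D,E,n,B], logical=[B,k,G,C,D,E,n]
After op 7 (replace(3, 'b')): offset=6, physical=[k,G,b,D,E,n,B], logical=[B,k,G,b,D,E,n]
After op 8 (rotate(-2)): offset=4, physical=[k,G,b,D,E,n,B], logical=[E,n,B,k,G,b,D]
After op 9 (replace(5, 'p')): offset=4, physical=[k,G,p,D,E,n,B], logical=[E,n,B,k,G,p,D]
After op 10 (rotate(-2)): offset=2, physical=[k,G,p,D,E,n,B], logical=[p,D,E,n,B,k,G]
After op 11 (rotate(+3)): offset=5, physical=[k,G,p,D,E,n,B], logical=[n,B,k,G,p,D,E]
After op 12 (rotate(+3)): offset=1, physical=[k,G,p,D,E,n,B], logical=[G,p,D,E,n,B,k]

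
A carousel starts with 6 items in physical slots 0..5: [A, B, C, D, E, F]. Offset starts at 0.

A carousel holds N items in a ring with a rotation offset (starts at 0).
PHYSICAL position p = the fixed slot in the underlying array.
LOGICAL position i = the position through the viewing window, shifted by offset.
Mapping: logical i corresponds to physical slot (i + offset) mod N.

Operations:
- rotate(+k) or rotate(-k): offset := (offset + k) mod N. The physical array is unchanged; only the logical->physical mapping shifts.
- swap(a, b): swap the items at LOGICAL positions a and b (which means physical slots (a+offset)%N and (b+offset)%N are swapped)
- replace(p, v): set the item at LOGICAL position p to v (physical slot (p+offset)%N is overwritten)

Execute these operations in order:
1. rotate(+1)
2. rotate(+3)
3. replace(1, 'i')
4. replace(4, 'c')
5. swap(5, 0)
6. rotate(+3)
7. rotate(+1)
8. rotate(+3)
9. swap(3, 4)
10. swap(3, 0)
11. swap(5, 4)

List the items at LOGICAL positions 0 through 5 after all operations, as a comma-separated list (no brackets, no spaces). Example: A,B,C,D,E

After op 1 (rotate(+1)): offset=1, physical=[A,B,C,D,E,F], logical=[B,C,D,E,F,A]
After op 2 (rotate(+3)): offset=4, physical=[A,B,C,D,E,F], logical=[E,F,A,B,C,D]
After op 3 (replace(1, 'i')): offset=4, physical=[A,B,C,D,E,i], logical=[E,i,A,B,C,D]
After op 4 (replace(4, 'c')): offset=4, physical=[A,B,c,D,E,i], logical=[E,i,A,B,c,D]
After op 5 (swap(5, 0)): offset=4, physical=[A,B,c,E,D,i], logical=[D,i,A,B,c,E]
After op 6 (rotate(+3)): offset=1, physical=[A,B,c,E,D,i], logical=[B,c,E,D,i,A]
After op 7 (rotate(+1)): offset=2, physical=[A,B,c,E,D,i], logical=[c,E,D,i,A,B]
After op 8 (rotate(+3)): offset=5, physical=[A,B,c,E,D,i], logical=[i,A,B,c,E,D]
After op 9 (swap(3, 4)): offset=5, physical=[A,B,E,c,D,i], logical=[i,A,B,E,c,D]
After op 10 (swap(3, 0)): offset=5, physical=[A,B,i,c,D,E], logical=[E,A,B,i,c,D]
After op 11 (swap(5, 4)): offset=5, physical=[A,B,i,D,c,E], logical=[E,A,B,i,D,c]

Answer: E,A,B,i,D,c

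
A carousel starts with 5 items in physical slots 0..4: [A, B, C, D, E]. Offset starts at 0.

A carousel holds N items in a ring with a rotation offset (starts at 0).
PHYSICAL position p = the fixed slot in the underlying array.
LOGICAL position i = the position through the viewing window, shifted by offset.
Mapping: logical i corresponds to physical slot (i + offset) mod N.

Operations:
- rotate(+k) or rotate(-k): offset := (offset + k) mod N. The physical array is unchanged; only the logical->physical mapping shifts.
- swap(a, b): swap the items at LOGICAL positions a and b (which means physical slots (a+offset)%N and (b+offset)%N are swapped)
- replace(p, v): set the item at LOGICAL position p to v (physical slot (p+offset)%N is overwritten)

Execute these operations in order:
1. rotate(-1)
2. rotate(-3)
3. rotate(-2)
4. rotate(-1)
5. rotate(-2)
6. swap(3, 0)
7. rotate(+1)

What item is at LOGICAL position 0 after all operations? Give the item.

After op 1 (rotate(-1)): offset=4, physical=[A,B,C,D,E], logical=[E,A,B,C,D]
After op 2 (rotate(-3)): offset=1, physical=[A,B,C,D,E], logical=[B,C,D,E,A]
After op 3 (rotate(-2)): offset=4, physical=[A,B,C,D,E], logical=[E,A,B,C,D]
After op 4 (rotate(-1)): offset=3, physical=[A,B,C,D,E], logical=[D,E,A,B,C]
After op 5 (rotate(-2)): offset=1, physical=[A,B,C,D,E], logical=[B,C,D,E,A]
After op 6 (swap(3, 0)): offset=1, physical=[A,E,C,D,B], logical=[E,C,D,B,A]
After op 7 (rotate(+1)): offset=2, physical=[A,E,C,D,B], logical=[C,D,B,A,E]

Answer: C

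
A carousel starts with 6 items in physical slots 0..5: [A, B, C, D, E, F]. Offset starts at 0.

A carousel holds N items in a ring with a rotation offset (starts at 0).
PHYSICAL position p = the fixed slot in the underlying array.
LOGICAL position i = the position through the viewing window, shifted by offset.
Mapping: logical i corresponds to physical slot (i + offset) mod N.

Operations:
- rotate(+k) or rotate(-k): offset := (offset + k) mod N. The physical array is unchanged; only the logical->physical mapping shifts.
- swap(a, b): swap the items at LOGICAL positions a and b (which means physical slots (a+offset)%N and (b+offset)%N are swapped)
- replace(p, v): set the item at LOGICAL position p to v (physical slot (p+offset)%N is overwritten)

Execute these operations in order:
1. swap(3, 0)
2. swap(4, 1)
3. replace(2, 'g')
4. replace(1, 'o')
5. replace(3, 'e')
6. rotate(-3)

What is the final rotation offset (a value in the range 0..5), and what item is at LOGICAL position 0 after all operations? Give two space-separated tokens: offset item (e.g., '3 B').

After op 1 (swap(3, 0)): offset=0, physical=[D,B,C,A,E,F], logical=[D,B,C,A,E,F]
After op 2 (swap(4, 1)): offset=0, physical=[D,E,C,A,B,F], logical=[D,E,C,A,B,F]
After op 3 (replace(2, 'g')): offset=0, physical=[D,E,g,A,B,F], logical=[D,E,g,A,B,F]
After op 4 (replace(1, 'o')): offset=0, physical=[D,o,g,A,B,F], logical=[D,o,g,A,B,F]
After op 5 (replace(3, 'e')): offset=0, physical=[D,o,g,e,B,F], logical=[D,o,g,e,B,F]
After op 6 (rotate(-3)): offset=3, physical=[D,o,g,e,B,F], logical=[e,B,F,D,o,g]

Answer: 3 e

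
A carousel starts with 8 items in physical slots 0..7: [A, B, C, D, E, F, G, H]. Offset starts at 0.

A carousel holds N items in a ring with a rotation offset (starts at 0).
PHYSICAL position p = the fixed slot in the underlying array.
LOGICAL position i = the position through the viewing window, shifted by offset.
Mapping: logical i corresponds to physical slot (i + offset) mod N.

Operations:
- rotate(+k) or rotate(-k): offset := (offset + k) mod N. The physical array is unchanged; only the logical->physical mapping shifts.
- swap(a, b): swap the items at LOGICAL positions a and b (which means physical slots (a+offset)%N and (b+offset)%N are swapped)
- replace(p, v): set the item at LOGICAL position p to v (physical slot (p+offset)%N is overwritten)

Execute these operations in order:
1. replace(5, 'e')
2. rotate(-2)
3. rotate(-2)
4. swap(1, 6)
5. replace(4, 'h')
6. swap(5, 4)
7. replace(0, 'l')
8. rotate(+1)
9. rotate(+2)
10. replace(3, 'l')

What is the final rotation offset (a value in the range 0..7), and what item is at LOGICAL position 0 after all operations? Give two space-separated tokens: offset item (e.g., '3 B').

After op 1 (replace(5, 'e')): offset=0, physical=[A,B,C,D,E,e,G,H], logical=[A,B,C,D,E,e,G,H]
After op 2 (rotate(-2)): offset=6, physical=[A,B,C,D,E,e,G,H], logical=[G,H,A,B,C,D,E,e]
After op 3 (rotate(-2)): offset=4, physical=[A,B,C,D,E,e,G,H], logical=[E,e,G,H,A,B,C,D]
After op 4 (swap(1, 6)): offset=4, physical=[A,B,e,D,E,C,G,H], logical=[E,C,G,H,A,B,e,D]
After op 5 (replace(4, 'h')): offset=4, physical=[h,B,e,D,E,C,G,H], logical=[E,C,G,H,h,B,e,D]
After op 6 (swap(5, 4)): offset=4, physical=[B,h,e,D,E,C,G,H], logical=[E,C,G,H,B,h,e,D]
After op 7 (replace(0, 'l')): offset=4, physical=[B,h,e,D,l,C,G,H], logical=[l,C,G,H,B,h,e,D]
After op 8 (rotate(+1)): offset=5, physical=[B,h,e,D,l,C,G,H], logical=[C,G,H,B,h,e,D,l]
After op 9 (rotate(+2)): offset=7, physical=[B,h,e,D,l,C,G,H], logical=[H,B,h,e,D,l,C,G]
After op 10 (replace(3, 'l')): offset=7, physical=[B,h,l,D,l,C,G,H], logical=[H,B,h,l,D,l,C,G]

Answer: 7 H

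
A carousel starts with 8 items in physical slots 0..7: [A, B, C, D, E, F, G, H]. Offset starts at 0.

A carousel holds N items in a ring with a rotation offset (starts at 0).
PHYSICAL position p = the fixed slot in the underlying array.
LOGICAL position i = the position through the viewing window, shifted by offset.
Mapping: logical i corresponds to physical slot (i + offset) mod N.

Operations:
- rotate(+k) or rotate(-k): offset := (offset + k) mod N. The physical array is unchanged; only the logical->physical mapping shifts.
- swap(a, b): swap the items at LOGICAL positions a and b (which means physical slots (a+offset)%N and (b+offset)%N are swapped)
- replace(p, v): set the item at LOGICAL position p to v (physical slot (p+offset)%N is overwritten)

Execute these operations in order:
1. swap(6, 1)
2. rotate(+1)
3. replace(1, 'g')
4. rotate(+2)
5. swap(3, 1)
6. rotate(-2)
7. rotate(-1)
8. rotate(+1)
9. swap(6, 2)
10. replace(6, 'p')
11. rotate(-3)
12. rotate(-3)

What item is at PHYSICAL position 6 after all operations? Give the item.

After op 1 (swap(6, 1)): offset=0, physical=[A,G,C,D,E,F,B,H], logical=[A,G,C,D,E,F,B,H]
After op 2 (rotate(+1)): offset=1, physical=[A,G,C,D,E,F,B,H], logical=[G,C,D,E,F,B,H,A]
After op 3 (replace(1, 'g')): offset=1, physical=[A,G,g,D,E,F,B,H], logical=[G,g,D,E,F,B,H,A]
After op 4 (rotate(+2)): offset=3, physical=[A,G,g,D,E,F,B,H], logical=[D,E,F,B,H,A,G,g]
After op 5 (swap(3, 1)): offset=3, physical=[A,G,g,D,B,F,E,H], logical=[D,B,F,E,H,A,G,g]
After op 6 (rotate(-2)): offset=1, physical=[A,G,g,D,B,F,E,H], logical=[G,g,D,B,F,E,H,A]
After op 7 (rotate(-1)): offset=0, physical=[A,G,g,D,B,F,E,H], logical=[A,G,g,D,B,F,E,H]
After op 8 (rotate(+1)): offset=1, physical=[A,G,g,D,B,F,E,H], logical=[G,g,D,B,F,E,H,A]
After op 9 (swap(6, 2)): offset=1, physical=[A,G,g,H,B,F,E,D], logical=[G,g,H,B,F,E,D,A]
After op 10 (replace(6, 'p')): offset=1, physical=[A,G,g,H,B,F,E,p], logical=[G,g,H,B,F,E,p,A]
After op 11 (rotate(-3)): offset=6, physical=[A,G,g,H,B,F,E,p], logical=[E,p,A,G,g,H,B,F]
After op 12 (rotate(-3)): offset=3, physical=[A,G,g,H,B,F,E,p], logical=[H,B,F,E,p,A,G,g]

Answer: E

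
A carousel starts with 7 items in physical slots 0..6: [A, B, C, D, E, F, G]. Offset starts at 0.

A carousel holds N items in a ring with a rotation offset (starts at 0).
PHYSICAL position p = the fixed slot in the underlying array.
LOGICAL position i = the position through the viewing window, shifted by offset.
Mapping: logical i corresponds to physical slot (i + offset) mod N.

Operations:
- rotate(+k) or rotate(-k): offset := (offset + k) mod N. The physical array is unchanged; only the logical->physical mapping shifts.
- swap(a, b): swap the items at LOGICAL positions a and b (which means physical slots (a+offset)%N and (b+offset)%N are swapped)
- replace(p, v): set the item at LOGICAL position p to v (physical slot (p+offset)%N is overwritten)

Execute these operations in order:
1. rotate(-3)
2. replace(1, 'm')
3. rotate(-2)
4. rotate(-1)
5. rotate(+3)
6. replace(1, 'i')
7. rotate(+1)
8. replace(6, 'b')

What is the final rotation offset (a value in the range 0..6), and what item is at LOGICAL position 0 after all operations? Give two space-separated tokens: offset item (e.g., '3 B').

After op 1 (rotate(-3)): offset=4, physical=[A,B,C,D,E,F,G], logical=[E,F,G,A,B,C,D]
After op 2 (replace(1, 'm')): offset=4, physical=[A,B,C,D,E,m,G], logical=[E,m,G,A,B,C,D]
After op 3 (rotate(-2)): offset=2, physical=[A,B,C,D,E,m,G], logical=[C,D,E,m,G,A,B]
After op 4 (rotate(-1)): offset=1, physical=[A,B,C,D,E,m,G], logical=[B,C,D,E,m,G,A]
After op 5 (rotate(+3)): offset=4, physical=[A,B,C,D,E,m,G], logical=[E,m,G,A,B,C,D]
After op 6 (replace(1, 'i')): offset=4, physical=[A,B,C,D,E,i,G], logical=[E,i,G,A,B,C,D]
After op 7 (rotate(+1)): offset=5, physical=[A,B,C,D,E,i,G], logical=[i,G,A,B,C,D,E]
After op 8 (replace(6, 'b')): offset=5, physical=[A,B,C,D,b,i,G], logical=[i,G,A,B,C,D,b]

Answer: 5 i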